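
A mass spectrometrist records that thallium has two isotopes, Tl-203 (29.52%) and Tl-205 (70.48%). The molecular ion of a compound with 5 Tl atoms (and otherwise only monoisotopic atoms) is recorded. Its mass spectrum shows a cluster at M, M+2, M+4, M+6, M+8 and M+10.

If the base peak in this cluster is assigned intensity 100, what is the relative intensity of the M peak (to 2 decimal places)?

0.62

Binomial terms of (0.2952 + 0.7048)^5: M 0.0022, M+2 0.0268, M+4 0.1278, M+6 0.3051, M+8 0.3642, M+10 0.1739 → M+8 is the base peak.
P(M+8) = C(5,4) × 0.2952^1 × 0.7048^4 = 5 × 0.2952 × 0.24675365 = 0.364208 (base)
P(M) = C(5,0) × 0.2952^5 × 0.7048^0 = 1 × 0.00224172 × 1.0000 = 0.002242
Relative intensity = 0.002242 / 0.364208 × 100 = 0.62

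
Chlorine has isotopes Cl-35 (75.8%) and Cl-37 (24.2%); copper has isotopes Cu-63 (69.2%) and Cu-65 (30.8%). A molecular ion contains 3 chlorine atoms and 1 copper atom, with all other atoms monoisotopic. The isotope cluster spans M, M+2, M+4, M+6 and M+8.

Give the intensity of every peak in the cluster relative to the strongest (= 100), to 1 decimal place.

71.3 : 100.0 : 52.2 : 12.0 : 1.0

Chlorine pattern (n=3): 0.43551951 : 0.41713346 : 0.13317454 : 0.01417249
Copper pattern (n=1): 0.6920 : 0.3080
Convolve the two distributions (both contribute in 2-u steps):
  M: 0.43551951×0.6920 = 0.301380
  M+2: 0.43551951×0.3080 + 0.41713346×0.6920 = 0.422796
  M+4: 0.41713346×0.3080 + 0.13317454×0.6920 = 0.220634
  M+6: 0.13317454×0.3080 + 0.01417249×0.6920 = 0.050825
  M+8: 0.01417249×0.3080 = 0.004365
Scale to base peak (0.422796) = 100: 71.3 : 100.0 : 52.2 : 12.0 : 1.0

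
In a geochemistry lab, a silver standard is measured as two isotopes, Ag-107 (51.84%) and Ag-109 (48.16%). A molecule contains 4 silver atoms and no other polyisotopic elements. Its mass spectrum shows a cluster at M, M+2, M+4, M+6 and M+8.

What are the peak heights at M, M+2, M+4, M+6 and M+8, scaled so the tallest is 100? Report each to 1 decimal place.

Each Ag atom is independently Ag-107 (p = 0.5184) or Ag-109 (q = 0.4816); the cluster is the binomial expansion (p + q)^4.
P(M) = 0.5184^4 = 0.072220
P(M+2) = 4 × 0.5184^3 × 0.4816^1 = 0.268375
P(M+4) = 6 × 0.5184^2 × 0.4816^2 = 0.373985
P(M+6) = 4 × 0.5184^1 × 0.4816^3 = 0.231624
P(M+8) = 0.4816^4 = 0.053795
The M+4 peak is largest (0.373985); scaling to 100 gives 19.3 : 71.8 : 100.0 : 61.9 : 14.4.

19.3 : 71.8 : 100.0 : 61.9 : 14.4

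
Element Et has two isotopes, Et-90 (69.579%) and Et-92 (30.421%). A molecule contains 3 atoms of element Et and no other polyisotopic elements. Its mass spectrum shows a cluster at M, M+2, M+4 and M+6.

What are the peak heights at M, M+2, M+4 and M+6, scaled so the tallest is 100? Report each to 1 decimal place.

76.2 : 100.0 : 43.7 : 6.4

The 3 Et atoms are independent, so intensities follow the terms of (0.69579 + 0.30421)^3.
P(M) = 0.69579^3 = 0.336848
P(M+2) = 3 × 0.69579^2 × 0.30421^1 = 0.441826
P(M+4) = 3 × 0.69579^1 × 0.30421^2 = 0.193173
P(M+6) = 0.30421^3 = 0.028153
The M+2 peak is largest (0.441826); scaling to 100 gives 76.2 : 100.0 : 43.7 : 6.4.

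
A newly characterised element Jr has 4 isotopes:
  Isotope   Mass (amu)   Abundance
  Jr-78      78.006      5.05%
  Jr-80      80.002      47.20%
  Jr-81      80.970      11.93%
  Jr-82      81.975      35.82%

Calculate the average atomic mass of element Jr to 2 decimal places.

Weight each isotope mass by its fractional abundance: 0.0505 × 78.006 + 0.4720 × 80.002 + 0.1193 × 80.970 + 0.3582 × 81.975
= 3.9393 + 37.7609 + 9.6597 + 29.3634 = 80.7233 amu

80.72 amu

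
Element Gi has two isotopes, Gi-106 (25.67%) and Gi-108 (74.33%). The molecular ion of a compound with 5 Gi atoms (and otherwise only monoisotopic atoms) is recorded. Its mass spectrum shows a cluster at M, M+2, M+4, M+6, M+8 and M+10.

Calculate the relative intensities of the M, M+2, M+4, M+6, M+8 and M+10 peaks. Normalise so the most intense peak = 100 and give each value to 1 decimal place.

0.3 : 4.1 : 23.9 : 69.1 : 100.0 : 57.9

Each Gi atom is independently Gi-106 (p = 0.2567) or Gi-108 (q = 0.7433); the cluster is the binomial expansion (p + q)^5.
P(M) = 0.2567^5 = 0.001115
P(M+2) = 5 × 0.2567^4 × 0.7433^1 = 0.016138
P(M+4) = 10 × 0.2567^3 × 0.7433^2 = 0.093456
P(M+6) = 10 × 0.2567^2 × 0.7433^3 = 0.270610
P(M+8) = 5 × 0.2567^1 × 0.7433^4 = 0.391789
P(M+10) = 0.7433^5 = 0.226893
The M+8 peak is largest (0.391789); scaling to 100 gives 0.3 : 4.1 : 23.9 : 69.1 : 100.0 : 57.9.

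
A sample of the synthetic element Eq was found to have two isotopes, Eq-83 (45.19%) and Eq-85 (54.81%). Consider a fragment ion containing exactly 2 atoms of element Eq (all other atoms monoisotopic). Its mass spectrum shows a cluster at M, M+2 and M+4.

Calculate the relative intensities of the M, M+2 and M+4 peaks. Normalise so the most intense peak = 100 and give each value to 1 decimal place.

41.2 : 100.0 : 60.6

Expanding (0.4519 + 0.5481)^2:
P(M) = 0.4519^2 = 0.204214
P(M+2) = 2 × 0.4519^1 × 0.5481^1 = 0.495373
P(M+4) = 0.5481^2 = 0.300414
The M+2 peak is largest (0.495373); scaling to 100 gives 41.2 : 100.0 : 60.6.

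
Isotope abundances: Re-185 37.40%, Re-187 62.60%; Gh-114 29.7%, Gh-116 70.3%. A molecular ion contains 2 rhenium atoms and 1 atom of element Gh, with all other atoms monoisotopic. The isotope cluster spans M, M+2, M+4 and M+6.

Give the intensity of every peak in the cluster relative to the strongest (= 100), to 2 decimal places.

Rhenium pattern (n=2): 0.139876 : 0.468248 : 0.391876
Element Gh pattern (n=1): 0.2970 : 0.7030
Convolve the two distributions (both contribute in 2-u steps):
  M: 0.139876×0.2970 = 0.041543
  M+2: 0.139876×0.7030 + 0.468248×0.2970 = 0.237402
  M+4: 0.468248×0.7030 + 0.391876×0.2970 = 0.445566
  M+6: 0.391876×0.7030 = 0.275489
Scale to base peak (0.445566) = 100: 9.32 : 53.28 : 100.00 : 61.83

9.32 : 53.28 : 100.00 : 61.83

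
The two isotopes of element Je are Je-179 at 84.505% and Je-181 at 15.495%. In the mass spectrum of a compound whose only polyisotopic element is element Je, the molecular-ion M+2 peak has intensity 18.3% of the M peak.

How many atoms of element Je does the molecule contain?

1

With n Je atoms, P(M+2)/P(M) = C(n,1)·p^(n−1)q / p^n = n·q/p = n · 0.15495/0.84505.
n = 0.183 × 0.84505/0.15495 = 1.00 ≈ 1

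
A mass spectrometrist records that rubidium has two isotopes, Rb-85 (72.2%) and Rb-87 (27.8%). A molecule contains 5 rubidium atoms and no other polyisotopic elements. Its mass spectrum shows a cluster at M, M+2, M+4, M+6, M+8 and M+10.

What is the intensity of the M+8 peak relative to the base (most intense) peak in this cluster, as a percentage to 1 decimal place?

5.7%

(0.722 + 0.278)^5 gives M 0.1962, M+2 0.3777, M+4 0.2909, M+6 0.1120, M+8 0.0216, M+10 0.0017; the largest is M+2.
P(M+2) = C(5,1) × 0.722^4 × 0.278^1 = 5 × 0.27173701 × 0.2780 = 0.377714 (base)
P(M+8) = C(5,4) × 0.722^1 × 0.278^4 = 5 × 0.7220 × 0.00597282 = 0.021562
Relative intensity = 0.021562 / 0.377714 × 100 = 5.7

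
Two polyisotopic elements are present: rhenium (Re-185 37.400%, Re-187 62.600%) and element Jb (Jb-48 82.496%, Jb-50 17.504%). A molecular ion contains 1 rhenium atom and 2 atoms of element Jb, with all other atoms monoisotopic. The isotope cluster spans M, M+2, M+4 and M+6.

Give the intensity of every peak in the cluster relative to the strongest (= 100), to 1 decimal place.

Rhenium pattern (n=1): 0.3740 : 0.6260
Element Jb pattern (n=2): 0.680559 : 0.288802 : 0.030639
Convolve the two distributions (both contribute in 2-u steps):
  M: 0.3740×0.680559 = 0.254529
  M+2: 0.3740×0.288802 + 0.6260×0.680559 = 0.534042
  M+4: 0.3740×0.030639 + 0.6260×0.288802 = 0.192249
  M+6: 0.6260×0.030639 = 0.019180
Scale to base peak (0.534042) = 100: 47.7 : 100.0 : 36.0 : 3.6

47.7 : 100.0 : 36.0 : 3.6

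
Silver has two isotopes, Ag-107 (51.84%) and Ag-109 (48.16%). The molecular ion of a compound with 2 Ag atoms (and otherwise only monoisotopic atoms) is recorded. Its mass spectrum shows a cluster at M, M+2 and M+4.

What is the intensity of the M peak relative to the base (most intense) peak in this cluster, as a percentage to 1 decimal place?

(0.5184 + 0.4816)^2 gives M 0.2687, M+2 0.4993, M+4 0.2319; the largest is M+2.
P(M+2) = C(2,1) × 0.5184^1 × 0.4816^1 = 2 × 0.5184 × 0.4816 = 0.499323 (base)
P(M) = C(2,0) × 0.5184^2 × 0.4816^0 = 1 × 0.26873856 × 1.0000 = 0.268739
Relative intensity = 0.268739 / 0.499323 × 100 = 53.8

53.8%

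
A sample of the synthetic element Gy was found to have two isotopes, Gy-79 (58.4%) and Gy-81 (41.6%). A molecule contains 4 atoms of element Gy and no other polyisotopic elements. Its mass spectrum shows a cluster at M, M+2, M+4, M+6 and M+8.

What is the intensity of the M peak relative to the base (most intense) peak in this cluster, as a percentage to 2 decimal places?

Term probabilities: M 0.1163, M+2 0.3314, M+4 0.3541, M+6 0.1682, M+8 0.0299. Base peak = M+4.
P(M+4) = C(4,2) × 0.584^2 × 0.416^2 = 6 × 0.341056 × 0.173056 = 0.354131 (base)
P(M) = C(4,0) × 0.584^4 × 0.416^0 = 1 × 0.1163192 × 1.0000 = 0.116319
Relative intensity = 0.116319 / 0.354131 × 100 = 32.85

32.85%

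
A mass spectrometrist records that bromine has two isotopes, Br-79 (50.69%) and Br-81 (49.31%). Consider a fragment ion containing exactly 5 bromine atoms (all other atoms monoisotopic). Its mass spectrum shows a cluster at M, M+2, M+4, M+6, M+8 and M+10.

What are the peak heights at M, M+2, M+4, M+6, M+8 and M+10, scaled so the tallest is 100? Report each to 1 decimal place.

10.6 : 51.4 : 100.0 : 97.3 : 47.3 : 9.2

Expanding (0.5069 + 0.4931)^5:
P(M) = 0.5069^5 = 0.033467
P(M+2) = 5 × 0.5069^4 × 0.4931^1 = 0.162777
P(M+4) = 10 × 0.5069^3 × 0.4931^2 = 0.316692
P(M+6) = 10 × 0.5069^2 × 0.4931^3 = 0.308070
P(M+8) = 5 × 0.5069^1 × 0.4931^4 = 0.149842
P(M+10) = 0.4931^5 = 0.029152
The M+4 peak is largest (0.316692); scaling to 100 gives 10.6 : 51.4 : 100.0 : 97.3 : 47.3 : 9.2.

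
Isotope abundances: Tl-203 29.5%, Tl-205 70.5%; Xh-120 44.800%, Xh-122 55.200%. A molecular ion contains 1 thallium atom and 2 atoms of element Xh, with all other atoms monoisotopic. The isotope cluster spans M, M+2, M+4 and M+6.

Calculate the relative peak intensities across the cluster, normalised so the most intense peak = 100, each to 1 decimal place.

Thallium pattern (n=1): 0.2950 : 0.7050
Element Xh pattern (n=2): 0.200704 : 0.494592 : 0.304704
Convolve the two distributions (both contribute in 2-u steps):
  M: 0.2950×0.200704 = 0.059208
  M+2: 0.2950×0.494592 + 0.7050×0.200704 = 0.287401
  M+4: 0.2950×0.304704 + 0.7050×0.494592 = 0.438575
  M+6: 0.7050×0.304704 = 0.214816
Scale to base peak (0.438575) = 100: 13.5 : 65.5 : 100.0 : 49.0

13.5 : 65.5 : 100.0 : 49.0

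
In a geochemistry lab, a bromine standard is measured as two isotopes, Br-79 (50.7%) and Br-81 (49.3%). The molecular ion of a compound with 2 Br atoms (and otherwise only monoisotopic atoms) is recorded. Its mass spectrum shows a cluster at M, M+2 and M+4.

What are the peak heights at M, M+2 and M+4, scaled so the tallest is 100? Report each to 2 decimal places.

51.42 : 100.00 : 48.62

Each Br atom is independently Br-79 (p = 0.507) or Br-81 (q = 0.493); the cluster is the binomial expansion (p + q)^2.
P(M) = 0.507^2 = 0.257049
P(M+2) = 2 × 0.507^1 × 0.493^1 = 0.499902
P(M+4) = 0.493^2 = 0.243049
The M+2 peak is largest (0.499902); scaling to 100 gives 51.42 : 100.00 : 48.62.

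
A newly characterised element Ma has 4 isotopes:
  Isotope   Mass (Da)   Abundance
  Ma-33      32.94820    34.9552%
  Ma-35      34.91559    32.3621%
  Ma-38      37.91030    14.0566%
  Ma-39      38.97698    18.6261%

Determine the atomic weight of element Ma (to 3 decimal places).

35.405 Da

Weight each isotope mass by its fractional abundance: 0.349552 × 32.94820 + 0.323621 × 34.91559 + 0.140566 × 37.91030 + 0.186261 × 38.97698
= 11.517109 + 11.299418 + 5.328899 + 7.259891 = 35.405317 Da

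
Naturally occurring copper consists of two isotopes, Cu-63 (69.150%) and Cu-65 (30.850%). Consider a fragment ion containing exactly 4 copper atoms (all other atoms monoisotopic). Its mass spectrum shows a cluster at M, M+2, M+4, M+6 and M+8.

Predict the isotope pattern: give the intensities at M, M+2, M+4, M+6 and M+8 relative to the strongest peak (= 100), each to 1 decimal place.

The 4 Cu atoms are independent, so intensities follow the terms of (0.69150 + 0.30850)^4.
P(M) = 0.69150^4 = 0.228649
P(M+2) = 4 × 0.69150^3 × 0.30850^1 = 0.408030
P(M+4) = 6 × 0.69150^2 × 0.30850^2 = 0.273052
P(M+6) = 4 × 0.69150^1 × 0.30850^3 = 0.081212
P(M+8) = 0.30850^4 = 0.009058
The M+2 peak is largest (0.408030); scaling to 100 gives 56.0 : 100.0 : 66.9 : 19.9 : 2.2.

56.0 : 100.0 : 66.9 : 19.9 : 2.2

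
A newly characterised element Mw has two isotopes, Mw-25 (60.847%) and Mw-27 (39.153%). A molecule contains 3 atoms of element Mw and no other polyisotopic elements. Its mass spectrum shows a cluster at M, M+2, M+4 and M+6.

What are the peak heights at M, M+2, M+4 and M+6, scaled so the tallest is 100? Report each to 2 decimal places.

51.80 : 100.00 : 64.35 : 13.80

Each Mw atom is independently Mw-25 (p = 0.60847) or Mw-27 (q = 0.39153); the cluster is the binomial expansion (p + q)^3.
P(M) = 0.60847^3 = 0.225277
P(M+2) = 3 × 0.60847^2 × 0.39153^1 = 0.434875
P(M+4) = 3 × 0.60847^1 × 0.39153^2 = 0.279828
P(M+6) = 0.39153^3 = 0.060020
The M+2 peak is largest (0.434875); scaling to 100 gives 51.80 : 100.00 : 64.35 : 13.80.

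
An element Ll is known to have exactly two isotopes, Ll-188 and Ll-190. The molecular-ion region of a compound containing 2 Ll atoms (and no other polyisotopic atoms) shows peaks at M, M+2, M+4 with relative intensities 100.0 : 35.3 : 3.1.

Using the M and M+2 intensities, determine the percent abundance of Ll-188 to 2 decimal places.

85.00%

If p is the fraction of Ll that is Ll-188, then I(M+2)/I(M) = [C(2,1)·p^1·(1−p)] / p^2 = 2·(1−p)/p = 35.3/100.0 = 0.3530
(1−p)/p = 0.3530/2 = 0.1765  ⇒  p = 1/(1 + 0.1765) = 0.8500
Ll-188: 85.00%, Ll-190: 15.00%.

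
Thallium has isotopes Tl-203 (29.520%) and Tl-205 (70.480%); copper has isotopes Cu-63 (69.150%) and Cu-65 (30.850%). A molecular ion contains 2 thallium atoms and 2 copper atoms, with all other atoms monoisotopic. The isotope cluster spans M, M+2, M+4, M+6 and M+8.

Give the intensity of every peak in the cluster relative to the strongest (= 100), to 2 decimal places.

9.84 : 55.78 : 100.00 : 59.42 : 11.17

Thallium pattern (n=2): 0.08714304 : 0.41611392 : 0.49674304
Copper pattern (n=2): 0.47817225 : 0.4266555 : 0.09517225
Convolve the two distributions (both contribute in 2-u steps):
  M: 0.08714304×0.47817225 = 0.041669
  M+2: 0.08714304×0.4266555 + 0.41611392×0.47817225 = 0.236154
  M+4: 0.08714304×0.09517225 + 0.41611392×0.4266555 + 0.49674304×0.47817225 = 0.423360
  M+6: 0.41611392×0.09517225 + 0.49674304×0.4266555 = 0.251541
  M+8: 0.49674304×0.09517225 = 0.047276
Scale to base peak (0.423360) = 100: 9.84 : 55.78 : 100.00 : 59.42 : 11.17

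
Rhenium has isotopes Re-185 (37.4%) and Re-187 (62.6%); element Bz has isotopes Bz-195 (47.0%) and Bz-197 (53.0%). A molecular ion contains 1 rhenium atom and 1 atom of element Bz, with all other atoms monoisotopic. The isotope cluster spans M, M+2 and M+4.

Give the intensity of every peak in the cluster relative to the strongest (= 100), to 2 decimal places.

35.70 : 100.00 : 67.37

Rhenium pattern (n=1): 0.3740 : 0.6260
Element Bz pattern (n=1): 0.4700 : 0.5300
Convolve the two distributions (both contribute in 2-u steps):
  M: 0.3740×0.4700 = 0.175780
  M+2: 0.3740×0.5300 + 0.6260×0.4700 = 0.492440
  M+4: 0.6260×0.5300 = 0.331780
Scale to base peak (0.492440) = 100: 35.70 : 100.00 : 67.37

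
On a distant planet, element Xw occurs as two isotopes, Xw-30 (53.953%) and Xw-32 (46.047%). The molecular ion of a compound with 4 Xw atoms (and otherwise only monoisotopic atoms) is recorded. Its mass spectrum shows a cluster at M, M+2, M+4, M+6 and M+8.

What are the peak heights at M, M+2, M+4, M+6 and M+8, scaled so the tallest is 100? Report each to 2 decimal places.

The 4 Xw atoms are independent, so intensities follow the terms of (0.53953 + 0.46047)^4.
P(M) = 0.53953^4 = 0.084735
P(M+2) = 4 × 0.53953^3 × 0.46047^1 = 0.289273
P(M+4) = 6 × 0.53953^2 × 0.46047^2 = 0.370327
P(M+6) = 4 × 0.53953^1 × 0.46047^3 = 0.210707
P(M+8) = 0.46047^4 = 0.044958
The M+4 peak is largest (0.370327); scaling to 100 gives 22.88 : 78.11 : 100.00 : 56.90 : 12.14.

22.88 : 78.11 : 100.00 : 56.90 : 12.14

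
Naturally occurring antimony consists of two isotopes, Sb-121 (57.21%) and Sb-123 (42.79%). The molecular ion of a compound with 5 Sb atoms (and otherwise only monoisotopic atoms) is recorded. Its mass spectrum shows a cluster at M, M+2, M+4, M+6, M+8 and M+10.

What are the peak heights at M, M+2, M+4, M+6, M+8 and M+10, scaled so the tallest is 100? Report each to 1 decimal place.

17.9 : 66.8 : 100.0 : 74.8 : 28.0 : 4.2

The 5 Sb atoms are independent, so intensities follow the terms of (0.5721 + 0.4279)^5.
P(M) = 0.5721^5 = 0.061286
P(M+2) = 5 × 0.5721^4 × 0.4279^1 = 0.229192
P(M+4) = 10 × 0.5721^3 × 0.4279^2 = 0.342847
P(M+6) = 10 × 0.5721^2 × 0.4279^3 = 0.256431
P(M+8) = 5 × 0.5721^1 × 0.4279^4 = 0.095898
P(M+10) = 0.4279^5 = 0.014345
The M+4 peak is largest (0.342847); scaling to 100 gives 17.9 : 66.8 : 100.0 : 74.8 : 28.0 : 4.2.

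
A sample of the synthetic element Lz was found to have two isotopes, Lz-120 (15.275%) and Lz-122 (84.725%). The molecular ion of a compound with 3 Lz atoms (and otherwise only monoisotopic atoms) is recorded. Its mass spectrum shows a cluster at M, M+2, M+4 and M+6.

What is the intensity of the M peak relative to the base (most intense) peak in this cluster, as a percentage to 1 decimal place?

0.6%

Binomial terms of (0.15275 + 0.84725)^3: M 0.0036, M+2 0.0593, M+4 0.3289, M+6 0.6082 → M+6 is the base peak.
P(M+6) = C(3,3) × 0.15275^0 × 0.84725^3 = 1 × 1.0000 × 0.60818364 = 0.608184 (base)
P(M) = C(3,0) × 0.15275^3 × 0.84725^0 = 1 × 0.00356405 × 1.0000 = 0.003564
Relative intensity = 0.003564 / 0.608184 × 100 = 0.6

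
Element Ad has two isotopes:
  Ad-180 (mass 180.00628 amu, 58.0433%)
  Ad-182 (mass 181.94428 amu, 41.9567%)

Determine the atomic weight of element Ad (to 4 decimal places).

The abundance-weighted mean is 0.580433 × 180.00628 + 0.419567 × 181.94428
= 104.481585 + 76.337816 = 180.819401 amu

180.8194 amu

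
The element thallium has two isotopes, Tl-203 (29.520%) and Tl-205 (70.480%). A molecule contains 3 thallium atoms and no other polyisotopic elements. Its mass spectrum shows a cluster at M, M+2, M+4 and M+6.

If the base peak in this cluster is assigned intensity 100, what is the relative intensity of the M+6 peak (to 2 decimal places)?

79.58

Binomial terms of (0.29520 + 0.70480)^3: M 0.0257, M+2 0.1843, M+4 0.4399, M+6 0.3501 → M+4 is the base peak.
P(M+4) = C(3,2) × 0.29520^1 × 0.70480^2 = 3 × 0.2952 × 0.49674304 = 0.439916 (base)
P(M+6) = C(3,3) × 0.29520^0 × 0.70480^3 = 1 × 1.0000 × 0.35010449 = 0.350104
Relative intensity = 0.350104 / 0.439916 × 100 = 79.58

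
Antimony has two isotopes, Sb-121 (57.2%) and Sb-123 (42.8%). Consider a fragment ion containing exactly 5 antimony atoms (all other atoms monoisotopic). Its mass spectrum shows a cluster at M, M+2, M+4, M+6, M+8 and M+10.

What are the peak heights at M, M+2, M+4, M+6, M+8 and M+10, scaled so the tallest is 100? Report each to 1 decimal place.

The 5 Sb atoms are independent, so intensities follow the terms of (0.572 + 0.428)^5.
P(M) = 0.572^5 = 0.061232
P(M+2) = 5 × 0.572^4 × 0.428^1 = 0.229086
P(M+4) = 10 × 0.572^3 × 0.428^2 = 0.342827
P(M+6) = 10 × 0.572^2 × 0.428^3 = 0.256521
P(M+8) = 5 × 0.572^1 × 0.428^4 = 0.095971
P(M+10) = 0.428^5 = 0.014362
The M+4 peak is largest (0.342827); scaling to 100 gives 17.9 : 66.8 : 100.0 : 74.8 : 28.0 : 4.2.

17.9 : 66.8 : 100.0 : 74.8 : 28.0 : 4.2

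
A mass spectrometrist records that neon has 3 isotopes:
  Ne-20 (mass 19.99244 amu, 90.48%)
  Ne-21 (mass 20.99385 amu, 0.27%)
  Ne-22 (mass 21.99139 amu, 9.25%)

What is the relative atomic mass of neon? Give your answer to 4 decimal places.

20.1800 amu

Weight each isotope mass by its fractional abundance: 0.9048 × 19.99244 + 0.0027 × 20.99385 + 0.0925 × 21.99139
= 18.089160 + 0.056683 + 2.034204 = 20.180047 amu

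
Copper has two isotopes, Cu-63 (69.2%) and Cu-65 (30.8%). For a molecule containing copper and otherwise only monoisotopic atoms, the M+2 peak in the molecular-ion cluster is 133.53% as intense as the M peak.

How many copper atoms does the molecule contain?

3

The M+2/M ratio from n Cu atoms is n · q/p = n · 0.308/0.692.
n = 1.3353 × 0.692/0.308 = 3.00 ≈ 3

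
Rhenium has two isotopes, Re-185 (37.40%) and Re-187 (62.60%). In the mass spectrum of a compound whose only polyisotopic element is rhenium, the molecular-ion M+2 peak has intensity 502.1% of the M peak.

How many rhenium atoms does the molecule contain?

The M+2/M ratio from n Re atoms is n · q/p = n · 0.6260/0.3740.
n = 5.021 × 0.3740/0.6260 = 3.00 ≈ 3

3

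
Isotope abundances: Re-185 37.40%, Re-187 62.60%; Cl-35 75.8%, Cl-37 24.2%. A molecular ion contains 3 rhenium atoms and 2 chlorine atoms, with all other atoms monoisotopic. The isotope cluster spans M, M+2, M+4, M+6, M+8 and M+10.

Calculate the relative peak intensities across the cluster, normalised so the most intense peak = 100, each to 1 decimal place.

Rhenium pattern (n=3): 0.05231362 : 0.26268713 : 0.43968487 : 0.24531438
Chlorine pattern (n=2): 0.574564 : 0.366872 : 0.058564
Convolve the two distributions (both contribute in 2-u steps):
  M: 0.05231362×0.574564 = 0.030058
  M+2: 0.05231362×0.366872 + 0.26268713×0.574564 = 0.170123
  M+4: 0.05231362×0.058564 + 0.26268713×0.366872 + 0.43968487×0.574564 = 0.352063
  M+6: 0.26268713×0.058564 + 0.43968487×0.366872 + 0.24531438×0.574564 = 0.317641
  M+8: 0.43968487×0.058564 + 0.24531438×0.366872 = 0.115749
  M+10: 0.24531438×0.058564 = 0.014367
Scale to base peak (0.352063) = 100: 8.5 : 48.3 : 100.0 : 90.2 : 32.9 : 4.1

8.5 : 48.3 : 100.0 : 90.2 : 32.9 : 4.1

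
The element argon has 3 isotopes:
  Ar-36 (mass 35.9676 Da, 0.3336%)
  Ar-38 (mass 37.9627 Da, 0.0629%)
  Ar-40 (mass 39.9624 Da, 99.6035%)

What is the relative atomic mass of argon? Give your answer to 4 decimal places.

39.9478 Da

Average mass = Σ (abundance × isotope mass) = 0.003336 × 35.9676 + 0.000629 × 37.9627 + 0.996035 × 39.9624
= 0.11999 + 0.02388 + 39.80395 = 39.94782 Da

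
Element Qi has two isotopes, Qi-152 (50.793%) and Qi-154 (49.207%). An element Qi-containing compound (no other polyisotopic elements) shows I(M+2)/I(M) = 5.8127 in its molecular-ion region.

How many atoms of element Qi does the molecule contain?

6

With n Qi atoms, P(M+2)/P(M) = C(n,1)·p^(n−1)q / p^n = n·q/p = n · 0.49207/0.50793.
n = 5.8127 × 0.50793/0.49207 = 6.00 ≈ 6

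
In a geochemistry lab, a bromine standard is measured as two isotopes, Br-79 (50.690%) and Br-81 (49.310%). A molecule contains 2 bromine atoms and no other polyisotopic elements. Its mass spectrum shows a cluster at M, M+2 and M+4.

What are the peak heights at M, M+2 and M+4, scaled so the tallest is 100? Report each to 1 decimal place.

51.4 : 100.0 : 48.6

Each Br atom is independently Br-79 (p = 0.50690) or Br-81 (q = 0.49310); the cluster is the binomial expansion (p + q)^2.
P(M) = 0.50690^2 = 0.256948
P(M+2) = 2 × 0.50690^1 × 0.49310^1 = 0.499905
P(M+4) = 0.49310^2 = 0.243148
The M+2 peak is largest (0.499905); scaling to 100 gives 51.4 : 100.0 : 48.6.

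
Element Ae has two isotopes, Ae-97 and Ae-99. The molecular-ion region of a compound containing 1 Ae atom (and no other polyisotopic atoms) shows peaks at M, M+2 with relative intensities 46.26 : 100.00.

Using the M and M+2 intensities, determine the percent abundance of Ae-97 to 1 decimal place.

31.6%

Write p for the Ae-97 fraction. I(M+2)/I(M) = [C(1,1)·p^0·(1−p)] / p^1 = 1·(1−p)/p = 100.00/46.26 = 2.1617
(1−p)/p = 2.1617/1 = 2.1617  ⇒  p = 1/(1 + 2.1617) = 0.3163
Ae-97: 31.6%, Ae-99: 68.4%.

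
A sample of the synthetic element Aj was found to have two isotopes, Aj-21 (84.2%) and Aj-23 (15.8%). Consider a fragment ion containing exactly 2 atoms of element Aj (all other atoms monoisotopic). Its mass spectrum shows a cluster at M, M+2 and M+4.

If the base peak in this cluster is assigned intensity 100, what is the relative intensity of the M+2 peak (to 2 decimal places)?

(0.842 + 0.158)^2 gives M 0.7090, M+2 0.2661, M+4 0.0250; the largest is M.
P(M) = C(2,0) × 0.842^2 × 0.158^0 = 1 × 0.708964 × 1.0000 = 0.708964 (base)
P(M+2) = C(2,1) × 0.842^1 × 0.158^1 = 2 × 0.8420 × 0.1580 = 0.266072
Relative intensity = 0.266072 / 0.708964 × 100 = 37.53

37.53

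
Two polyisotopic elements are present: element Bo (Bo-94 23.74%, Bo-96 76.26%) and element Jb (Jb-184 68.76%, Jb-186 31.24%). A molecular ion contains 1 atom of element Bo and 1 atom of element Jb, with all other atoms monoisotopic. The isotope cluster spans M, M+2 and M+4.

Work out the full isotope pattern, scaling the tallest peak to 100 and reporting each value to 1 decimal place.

27.3 : 100.0 : 39.8

Element Bo pattern (n=1): 0.2374 : 0.7626
Element Jb pattern (n=1): 0.6876 : 0.3124
Convolve the two distributions (both contribute in 2-u steps):
  M: 0.2374×0.6876 = 0.163236
  M+2: 0.2374×0.3124 + 0.7626×0.6876 = 0.598528
  M+4: 0.7626×0.3124 = 0.238236
Scale to base peak (0.598528) = 100: 27.3 : 100.0 : 39.8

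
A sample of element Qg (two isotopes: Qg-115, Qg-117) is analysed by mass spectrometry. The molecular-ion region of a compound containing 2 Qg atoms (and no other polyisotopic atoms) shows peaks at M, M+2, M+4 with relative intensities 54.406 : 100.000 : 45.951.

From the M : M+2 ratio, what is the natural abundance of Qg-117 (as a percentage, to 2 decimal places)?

47.89%

If p is the fraction of Qg that is Qg-115, then I(M+2)/I(M) = [C(2,1)·p^1·(1−p)] / p^2 = 2·(1−p)/p = 100.000/54.406 = 1.8380
(1−p)/p = 1.8380/2 = 0.9190  ⇒  p = 1/(1 + 0.9190) = 0.5211
Qg-115: 52.11%, Qg-117: 47.89%.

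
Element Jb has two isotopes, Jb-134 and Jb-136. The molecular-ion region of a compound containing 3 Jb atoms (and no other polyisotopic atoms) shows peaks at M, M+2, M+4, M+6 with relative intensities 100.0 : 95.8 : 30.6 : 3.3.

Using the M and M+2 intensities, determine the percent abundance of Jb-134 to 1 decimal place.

Let p = fractional abundance of Jb-134. I(M+2)/I(M) = [C(3,1)·p^2·(1−p)] / p^3 = 3·(1−p)/p = 95.8/100.0 = 0.9580
(1−p)/p = 0.9580/3 = 0.3193  ⇒  p = 1/(1 + 0.3193) = 0.7580
Jb-134: 75.8%, Jb-136: 24.2%.

75.8%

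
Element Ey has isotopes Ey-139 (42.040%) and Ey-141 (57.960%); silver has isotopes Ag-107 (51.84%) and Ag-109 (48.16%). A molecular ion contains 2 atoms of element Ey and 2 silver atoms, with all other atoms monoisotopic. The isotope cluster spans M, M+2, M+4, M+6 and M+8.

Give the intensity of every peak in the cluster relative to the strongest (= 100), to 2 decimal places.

12.68 : 58.52 : 100.00 : 74.95 : 20.80

Element Ey pattern (n=2): 0.17673616 : 0.48732768 : 0.33593616
Silver pattern (n=2): 0.26873856 : 0.49932288 : 0.23193856
Convolve the two distributions (both contribute in 2-u steps):
  M: 0.17673616×0.26873856 = 0.047496
  M+2: 0.17673616×0.49932288 + 0.48732768×0.26873856 = 0.219212
  M+4: 0.17673616×0.23193856 + 0.48732768×0.49932288 + 0.33593616×0.26873856 = 0.374605
  M+6: 0.48732768×0.23193856 + 0.33593616×0.49932288 = 0.280771
  M+8: 0.33593616×0.23193856 = 0.077917
Scale to base peak (0.374605) = 100: 12.68 : 58.52 : 100.00 : 74.95 : 20.80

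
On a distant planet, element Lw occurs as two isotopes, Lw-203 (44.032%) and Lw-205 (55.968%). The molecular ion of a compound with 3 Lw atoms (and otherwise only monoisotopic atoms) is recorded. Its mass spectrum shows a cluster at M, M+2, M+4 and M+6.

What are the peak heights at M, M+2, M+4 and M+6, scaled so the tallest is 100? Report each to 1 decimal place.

20.6 : 78.7 : 100.0 : 42.4

Expanding (0.44032 + 0.55968)^3:
P(M) = 0.44032^3 = 0.085370
P(M+2) = 3 × 0.44032^2 × 0.55968^1 = 0.325535
P(M+4) = 3 × 0.44032^1 × 0.55968^2 = 0.413780
P(M+6) = 0.55968^3 = 0.175315
The M+4 peak is largest (0.413780); scaling to 100 gives 20.6 : 78.7 : 100.0 : 42.4.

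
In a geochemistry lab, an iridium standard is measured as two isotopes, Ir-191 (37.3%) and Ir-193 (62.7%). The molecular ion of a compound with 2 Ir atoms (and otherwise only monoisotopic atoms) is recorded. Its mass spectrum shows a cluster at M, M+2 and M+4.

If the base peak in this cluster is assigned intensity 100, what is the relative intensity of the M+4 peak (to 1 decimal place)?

84.0

(0.373 + 0.627)^2 gives M 0.1391, M+2 0.4677, M+4 0.3931; the largest is M+2.
P(M+2) = C(2,1) × 0.373^1 × 0.627^1 = 2 × 0.3730 × 0.6270 = 0.467742 (base)
P(M+4) = C(2,2) × 0.373^0 × 0.627^2 = 1 × 1.0000 × 0.393129 = 0.393129
Relative intensity = 0.393129 / 0.467742 × 100 = 84.0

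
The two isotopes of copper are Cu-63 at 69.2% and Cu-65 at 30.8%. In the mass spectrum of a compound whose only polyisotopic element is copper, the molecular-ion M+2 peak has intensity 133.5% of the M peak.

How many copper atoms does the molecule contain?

With n Cu atoms, P(M+2)/P(M) = C(n,1)·p^(n−1)q / p^n = n·q/p = n · 0.308/0.692.
n = 1.335 × 0.692/0.308 = 3.00 ≈ 3

3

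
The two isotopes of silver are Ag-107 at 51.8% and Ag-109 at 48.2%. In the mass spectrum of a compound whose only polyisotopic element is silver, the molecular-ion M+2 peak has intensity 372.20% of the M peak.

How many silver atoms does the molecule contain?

For n independent Ag atoms, I(M+2)/I(M) = n · (abundance Ag-109) / (abundance Ag-107) = n · 0.482/0.518.
n = 3.7220 × 0.518/0.482 = 4.00 ≈ 4

4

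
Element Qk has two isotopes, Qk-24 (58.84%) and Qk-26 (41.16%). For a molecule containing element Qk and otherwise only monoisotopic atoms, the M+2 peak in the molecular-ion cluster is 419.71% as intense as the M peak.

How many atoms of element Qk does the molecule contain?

The M+2/M ratio from n Qk atoms is n · q/p = n · 0.4116/0.5884.
n = 4.1971 × 0.5884/0.4116 = 6.00 ≈ 6

6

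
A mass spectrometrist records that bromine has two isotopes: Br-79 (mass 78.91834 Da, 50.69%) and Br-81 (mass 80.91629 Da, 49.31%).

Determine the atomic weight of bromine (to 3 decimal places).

79.904 Da

Weight each isotope mass by its fractional abundance: 0.5069 × 78.91834 + 0.4931 × 80.91629
= 40.003707 + 39.899823 = 79.903530 Da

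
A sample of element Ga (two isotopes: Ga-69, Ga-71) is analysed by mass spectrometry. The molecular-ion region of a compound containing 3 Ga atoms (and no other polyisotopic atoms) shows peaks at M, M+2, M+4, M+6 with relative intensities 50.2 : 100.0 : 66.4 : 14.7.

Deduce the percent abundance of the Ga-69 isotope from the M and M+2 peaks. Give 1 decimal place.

Let p = fractional abundance of Ga-69. I(M+2)/I(M) = [C(3,1)·p^2·(1−p)] / p^3 = 3·(1−p)/p = 100.0/50.2 = 1.9920
(1−p)/p = 1.9920/3 = 0.6640  ⇒  p = 1/(1 + 0.6640) = 0.6010
Ga-69: 60.1%, Ga-71: 39.9%.

60.1%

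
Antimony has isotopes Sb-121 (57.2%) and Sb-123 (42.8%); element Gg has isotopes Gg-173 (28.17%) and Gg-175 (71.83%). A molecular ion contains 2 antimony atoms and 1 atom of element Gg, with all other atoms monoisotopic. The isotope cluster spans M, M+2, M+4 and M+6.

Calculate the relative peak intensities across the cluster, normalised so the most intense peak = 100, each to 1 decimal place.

22.9 : 92.5 : 100.0 : 32.6

Antimony pattern (n=2): 0.327184 : 0.489632 : 0.183184
Element Gg pattern (n=1): 0.2817 : 0.7183
Convolve the two distributions (both contribute in 2-u steps):
  M: 0.327184×0.2817 = 0.092168
  M+2: 0.327184×0.7183 + 0.489632×0.2817 = 0.372946
  M+4: 0.489632×0.7183 + 0.183184×0.2817 = 0.403306
  M+6: 0.183184×0.7183 = 0.131581
Scale to base peak (0.403306) = 100: 22.9 : 92.5 : 100.0 : 32.6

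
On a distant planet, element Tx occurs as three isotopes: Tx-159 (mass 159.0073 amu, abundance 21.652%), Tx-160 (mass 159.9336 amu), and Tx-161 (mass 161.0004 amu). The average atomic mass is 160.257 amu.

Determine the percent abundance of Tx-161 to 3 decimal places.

The remaining 78.348% is split between Tx-160 (fraction x) and Tx-161 (fraction 0.78348 − x).
Substituting: 159.9336x + 161.0004(0.78348 − x) = 125.828739404
(159.9336 − 161.0004)x = -0.311853988  ⇒  x = 0.29233, y = 0.49115
Tx-160: 29.233%, Tx-161: 49.115%.

49.115%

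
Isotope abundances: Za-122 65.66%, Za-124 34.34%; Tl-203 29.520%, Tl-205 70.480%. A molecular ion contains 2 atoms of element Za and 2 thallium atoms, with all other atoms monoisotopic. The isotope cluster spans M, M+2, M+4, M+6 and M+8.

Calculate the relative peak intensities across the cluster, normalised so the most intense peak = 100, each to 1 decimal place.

9.1 : 53.1 : 100.0 : 66.3 : 14.2

Element Za pattern (n=2): 0.43112356 : 0.45095288 : 0.11792356
Thallium pattern (n=2): 0.08714304 : 0.41611392 : 0.49674304
Convolve the two distributions (both contribute in 2-u steps):
  M: 0.43112356×0.08714304 = 0.037569
  M+2: 0.43112356×0.41611392 + 0.45095288×0.08714304 = 0.218694
  M+4: 0.43112356×0.49674304 + 0.45095288×0.41611392 + 0.11792356×0.08714304 = 0.412082
  M+6: 0.45095288×0.49674304 + 0.11792356×0.41611392 = 0.273077
  M+8: 0.11792356×0.49674304 = 0.058578
Scale to base peak (0.412082) = 100: 9.1 : 53.1 : 100.0 : 66.3 : 14.2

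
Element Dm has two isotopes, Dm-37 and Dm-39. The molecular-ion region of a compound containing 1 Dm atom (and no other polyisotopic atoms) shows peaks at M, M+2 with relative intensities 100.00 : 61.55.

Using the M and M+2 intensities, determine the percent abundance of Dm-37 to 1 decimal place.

61.9%

If p is the fraction of Dm that is Dm-37, then I(M+2)/I(M) = [C(1,1)·p^0·(1−p)] / p^1 = 1·(1−p)/p = 61.55/100.00 = 0.6155
(1−p)/p = 0.6155/1 = 0.6155  ⇒  p = 1/(1 + 0.6155) = 0.6190
Dm-37: 61.9%, Dm-39: 38.1%.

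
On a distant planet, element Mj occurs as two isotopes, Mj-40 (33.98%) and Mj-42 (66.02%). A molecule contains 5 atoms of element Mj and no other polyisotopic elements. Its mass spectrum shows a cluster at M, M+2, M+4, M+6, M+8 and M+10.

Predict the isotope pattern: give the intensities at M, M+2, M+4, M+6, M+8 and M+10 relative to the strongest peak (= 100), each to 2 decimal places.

1.36 : 13.25 : 51.47 : 100.00 : 97.15 : 37.75

Each Mj atom is independently Mj-40 (p = 0.3398) or Mj-42 (q = 0.6602); the cluster is the binomial expansion (p + q)^5.
P(M) = 0.3398^5 = 0.004530
P(M+2) = 5 × 0.3398^4 × 0.6602^1 = 0.044009
P(M+4) = 10 × 0.3398^3 × 0.6602^2 = 0.171010
P(M+6) = 10 × 0.3398^2 × 0.6602^3 = 0.332256
P(M+8) = 5 × 0.3398^1 × 0.6602^4 = 0.322772
P(M+10) = 0.6602^5 = 0.125423
The M+6 peak is largest (0.332256); scaling to 100 gives 1.36 : 13.25 : 51.47 : 100.00 : 97.15 : 37.75.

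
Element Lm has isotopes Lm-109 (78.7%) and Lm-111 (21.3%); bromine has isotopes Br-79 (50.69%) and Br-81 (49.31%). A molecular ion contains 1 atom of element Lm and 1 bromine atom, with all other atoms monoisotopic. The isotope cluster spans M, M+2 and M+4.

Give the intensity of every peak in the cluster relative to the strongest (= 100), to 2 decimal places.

Element Lm pattern (n=1): 0.7870 : 0.2130
Bromine pattern (n=1): 0.5069 : 0.4931
Convolve the two distributions (both contribute in 2-u steps):
  M: 0.7870×0.5069 = 0.398930
  M+2: 0.7870×0.4931 + 0.2130×0.5069 = 0.496039
  M+4: 0.2130×0.4931 = 0.105030
Scale to base peak (0.496039) = 100: 80.42 : 100.00 : 21.17

80.42 : 100.00 : 21.17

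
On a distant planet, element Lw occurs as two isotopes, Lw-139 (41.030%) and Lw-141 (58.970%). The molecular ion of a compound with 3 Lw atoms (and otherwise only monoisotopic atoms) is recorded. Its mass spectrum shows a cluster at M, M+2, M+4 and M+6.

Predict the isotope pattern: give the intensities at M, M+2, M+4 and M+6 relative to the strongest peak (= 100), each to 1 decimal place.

16.1 : 69.6 : 100.0 : 47.9

The 3 Lw atoms are independent, so intensities follow the terms of (0.41030 + 0.58970)^3.
P(M) = 0.41030^3 = 0.069072
P(M+2) = 3 × 0.41030^2 × 0.58970^1 = 0.297821
P(M+4) = 3 × 0.41030^1 × 0.58970^2 = 0.428041
P(M+6) = 0.58970^3 = 0.205066
The M+4 peak is largest (0.428041); scaling to 100 gives 16.1 : 69.6 : 100.0 : 47.9.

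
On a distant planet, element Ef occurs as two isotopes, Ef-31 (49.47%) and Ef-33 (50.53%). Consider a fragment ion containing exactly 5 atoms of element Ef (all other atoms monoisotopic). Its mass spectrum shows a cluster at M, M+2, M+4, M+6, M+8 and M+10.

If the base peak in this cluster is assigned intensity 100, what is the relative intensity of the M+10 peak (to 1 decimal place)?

Binomial terms of (0.4947 + 0.5053)^5: M 0.0296, M+2 0.1513, M+4 0.3091, M+6 0.3157, M+8 0.1613, M+10 0.0329 → M+6 is the base peak.
P(M+6) = C(5,3) × 0.4947^2 × 0.5053^3 = 10 × 0.24472809 × 0.12901728 = 0.315742 (base)
P(M+10) = C(5,5) × 0.4947^0 × 0.5053^5 = 1 × 1.0000 × 0.03294174 = 0.032942
Relative intensity = 0.032942 / 0.315742 × 100 = 10.4

10.4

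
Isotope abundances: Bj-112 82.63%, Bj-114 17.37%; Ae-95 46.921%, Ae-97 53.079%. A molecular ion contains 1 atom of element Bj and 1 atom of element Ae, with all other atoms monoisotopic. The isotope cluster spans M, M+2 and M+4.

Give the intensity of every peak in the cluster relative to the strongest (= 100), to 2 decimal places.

Element Bj pattern (n=1): 0.8263 : 0.1737
Element Ae pattern (n=1): 0.46921 : 0.53079
Convolve the two distributions (both contribute in 2-u steps):
  M: 0.8263×0.46921 = 0.387708
  M+2: 0.8263×0.53079 + 0.1737×0.46921 = 0.520094
  M+4: 0.1737×0.53079 = 0.092198
Scale to base peak (0.520094) = 100: 74.55 : 100.00 : 17.73

74.55 : 100.00 : 17.73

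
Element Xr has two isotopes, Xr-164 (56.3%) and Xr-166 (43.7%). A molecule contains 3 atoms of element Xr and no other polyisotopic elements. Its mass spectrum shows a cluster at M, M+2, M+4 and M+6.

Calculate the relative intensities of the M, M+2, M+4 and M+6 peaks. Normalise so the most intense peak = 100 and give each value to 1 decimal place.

Each Xr atom is independently Xr-164 (p = 0.563) or Xr-166 (q = 0.437); the cluster is the binomial expansion (p + q)^3.
P(M) = 0.563^3 = 0.178454
P(M+2) = 3 × 0.563^2 × 0.437^1 = 0.415546
P(M+4) = 3 × 0.563^1 × 0.437^2 = 0.322547
P(M+6) = 0.437^3 = 0.083453
The M+2 peak is largest (0.415546); scaling to 100 gives 42.9 : 100.0 : 77.6 : 20.1.

42.9 : 100.0 : 77.6 : 20.1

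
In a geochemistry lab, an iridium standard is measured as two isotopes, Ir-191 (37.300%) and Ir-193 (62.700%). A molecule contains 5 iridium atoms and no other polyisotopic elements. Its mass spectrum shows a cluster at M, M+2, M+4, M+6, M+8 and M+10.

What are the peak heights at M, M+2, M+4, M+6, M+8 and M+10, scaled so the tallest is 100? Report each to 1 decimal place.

Expanding (0.37300 + 0.62700)^5:
P(M) = 0.37300^5 = 0.007220
P(M+2) = 5 × 0.37300^4 × 0.62700^1 = 0.060684
P(M+4) = 10 × 0.37300^3 × 0.62700^2 = 0.204015
P(M+6) = 10 × 0.37300^2 × 0.62700^3 = 0.342942
P(M+8) = 5 × 0.37300^1 × 0.62700^4 = 0.288237
P(M+10) = 0.62700^5 = 0.096903
The M+6 peak is largest (0.342942); scaling to 100 gives 2.1 : 17.7 : 59.5 : 100.0 : 84.0 : 28.3.

2.1 : 17.7 : 59.5 : 100.0 : 84.0 : 28.3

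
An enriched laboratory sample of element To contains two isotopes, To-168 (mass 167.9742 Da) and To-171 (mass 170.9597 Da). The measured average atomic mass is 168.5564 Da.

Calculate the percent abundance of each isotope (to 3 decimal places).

To-168: 80.499%, To-171: 19.501%

Let x be the fractional abundance of To-168; then To-171 has abundance 1 − x.
167.9742·x + 170.9597·(1 − x) = 168.5564
(167.9742 − 170.9597)·x = 168.5564 − 170.9597
x = -2.4033 / -2.9855 = 0.80499 → 80.499% To-168, 19.501% To-171.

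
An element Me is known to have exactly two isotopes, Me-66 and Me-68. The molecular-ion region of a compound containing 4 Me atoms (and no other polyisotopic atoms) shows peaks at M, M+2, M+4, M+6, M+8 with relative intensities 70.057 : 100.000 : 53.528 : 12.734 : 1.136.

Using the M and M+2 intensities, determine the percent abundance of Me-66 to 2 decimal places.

73.70%

Let p = fractional abundance of Me-66. I(M+2)/I(M) = [C(4,1)·p^3·(1−p)] / p^4 = 4·(1−p)/p = 100.000/70.057 = 1.4274
(1−p)/p = 1.4274/4 = 0.3569  ⇒  p = 1/(1 + 0.3569) = 0.7370
Me-66: 73.70%, Me-68: 26.30%.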